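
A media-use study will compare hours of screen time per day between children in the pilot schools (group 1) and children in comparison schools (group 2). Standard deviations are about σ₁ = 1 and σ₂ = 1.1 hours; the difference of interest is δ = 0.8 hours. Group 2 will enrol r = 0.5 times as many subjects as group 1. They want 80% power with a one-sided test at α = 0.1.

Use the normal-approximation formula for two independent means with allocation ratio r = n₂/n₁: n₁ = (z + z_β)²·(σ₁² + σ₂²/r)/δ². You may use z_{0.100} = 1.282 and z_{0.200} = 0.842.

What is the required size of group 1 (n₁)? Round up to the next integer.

n₁ = 25

n₁ = (z_α + z_β)² · (σ₁² + σ₂²/r) / δ²
   = (1.282 + 0.842)² · (1² + 1.1²/0.5) / 0.8²
   = 4.5114 · (1 + 2.42) / 0.64
   = 4.5114 · 3.42 / 0.64
   = 24.11
Round up → n₁ = 25; n₂ = r·n₁ = 0.5 × 25 = 13.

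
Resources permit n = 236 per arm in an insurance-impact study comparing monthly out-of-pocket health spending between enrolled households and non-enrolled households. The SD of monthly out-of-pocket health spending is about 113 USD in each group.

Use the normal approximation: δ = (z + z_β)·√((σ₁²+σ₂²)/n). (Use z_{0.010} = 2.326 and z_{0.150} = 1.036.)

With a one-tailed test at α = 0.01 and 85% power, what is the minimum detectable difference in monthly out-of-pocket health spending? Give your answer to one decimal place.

Minimum detectable difference ≈ 35.0 USD

δ = (z_α + z_β) · √((σ₁²+σ₂²)/n)
  = (2.326 + 1.036) · √(25538/236)
  = 3.362 · √108.2119
  = 3.362 · 10.4025
  = 34.9732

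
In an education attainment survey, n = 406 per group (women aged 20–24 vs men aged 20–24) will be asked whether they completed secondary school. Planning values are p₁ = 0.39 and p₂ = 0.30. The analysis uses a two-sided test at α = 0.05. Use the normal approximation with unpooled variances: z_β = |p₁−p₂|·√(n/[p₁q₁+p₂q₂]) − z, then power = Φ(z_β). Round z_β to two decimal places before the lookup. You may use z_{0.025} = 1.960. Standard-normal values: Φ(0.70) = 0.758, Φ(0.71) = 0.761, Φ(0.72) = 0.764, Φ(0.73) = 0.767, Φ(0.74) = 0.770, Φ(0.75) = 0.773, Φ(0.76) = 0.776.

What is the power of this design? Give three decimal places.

Power ≈ 0.773

z_β = |p₁−p₂|·√(n/[p₁q₁+p₂q₂]) − z_{α/2}
    = 0.09 · √(406/0.4479) − 1.960
    = 0.09 · 30.1073 − 1.960
    = 2.7097 − 1.960 = 0.7497 → 0.75
Power = Φ(0.75) = 0.773.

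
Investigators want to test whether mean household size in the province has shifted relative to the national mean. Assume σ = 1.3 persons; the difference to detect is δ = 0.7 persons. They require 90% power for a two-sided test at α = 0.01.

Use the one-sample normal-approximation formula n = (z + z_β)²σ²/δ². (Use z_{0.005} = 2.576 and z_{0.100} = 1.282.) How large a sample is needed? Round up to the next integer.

n = 52

n = (z_{α/2} + z_β)² · σ² / δ²
  = (2.576 + 1.282)² · 1.3² / 0.7²
  = 14.8842 · 1.69 / 0.49
  = 51.34
Round up → n = 52.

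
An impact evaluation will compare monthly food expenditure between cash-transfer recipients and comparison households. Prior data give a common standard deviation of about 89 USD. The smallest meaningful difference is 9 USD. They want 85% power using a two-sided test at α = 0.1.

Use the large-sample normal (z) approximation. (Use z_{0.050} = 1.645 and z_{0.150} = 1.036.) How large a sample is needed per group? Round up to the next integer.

n = (z_{α/2} + z_β)² · (σ₁² + σ₂²) / δ²
  = (1.645 + 1.036)² · (2·89² = 15842) / 9²
  = 7.1878 · 15842 / 81
  = 1405.78
Round up → n = 1406 per group.

n = 1406 per group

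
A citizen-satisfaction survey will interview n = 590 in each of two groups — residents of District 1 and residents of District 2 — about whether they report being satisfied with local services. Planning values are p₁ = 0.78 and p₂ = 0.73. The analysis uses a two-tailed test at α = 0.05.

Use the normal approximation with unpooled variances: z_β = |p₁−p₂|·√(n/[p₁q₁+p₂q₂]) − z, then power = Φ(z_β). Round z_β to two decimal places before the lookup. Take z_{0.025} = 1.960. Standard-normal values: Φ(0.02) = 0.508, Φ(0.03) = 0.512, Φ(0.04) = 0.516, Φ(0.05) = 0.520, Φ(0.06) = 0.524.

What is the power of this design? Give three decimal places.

z_β = |p₁−p₂|·√(n/[p₁q₁+p₂q₂]) − z_{α/2}
    = 0.05 · √(590/0.3687) − 1.960
    = 0.05 · 40.0027 − 1.960
    = 2.0001 − 1.960 = 0.0401 → 0.04
Power = Φ(0.04) = 0.516.

Power ≈ 0.516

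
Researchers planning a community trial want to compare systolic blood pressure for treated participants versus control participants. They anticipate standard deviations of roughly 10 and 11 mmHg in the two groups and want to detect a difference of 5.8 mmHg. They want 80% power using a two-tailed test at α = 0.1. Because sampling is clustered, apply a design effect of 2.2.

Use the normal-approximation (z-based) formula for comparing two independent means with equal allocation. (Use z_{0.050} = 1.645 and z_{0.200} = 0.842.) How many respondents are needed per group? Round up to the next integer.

n = 90 per group

n = (z_{α/2} + z_β)² · (σ₁² + σ₂²) / δ²
  = (1.645 + 0.842)² · (10² + 11² = 221) / 5.8²
  = 6.1852 · 221 / 33.64
  = 40.63
Design effect: 2.2 × 40.63 = 89.39.
Round up → n = 90 per group.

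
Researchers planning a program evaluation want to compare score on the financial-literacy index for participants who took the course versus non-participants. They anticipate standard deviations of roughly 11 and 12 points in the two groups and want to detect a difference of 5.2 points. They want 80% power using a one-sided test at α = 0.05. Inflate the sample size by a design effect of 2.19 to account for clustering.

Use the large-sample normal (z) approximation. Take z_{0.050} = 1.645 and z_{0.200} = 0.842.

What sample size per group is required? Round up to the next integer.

n = (z_α + z_β)² · (σ₁² + σ₂²) / δ²
  = (1.645 + 0.842)² · (11² + 12² = 265) / 5.2²
  = 6.1852 · 265 / 27.04
  = 60.62
Design effect: 2.19 × 60.62 = 132.75.
Round up → n = 133 per group.

n = 133 per group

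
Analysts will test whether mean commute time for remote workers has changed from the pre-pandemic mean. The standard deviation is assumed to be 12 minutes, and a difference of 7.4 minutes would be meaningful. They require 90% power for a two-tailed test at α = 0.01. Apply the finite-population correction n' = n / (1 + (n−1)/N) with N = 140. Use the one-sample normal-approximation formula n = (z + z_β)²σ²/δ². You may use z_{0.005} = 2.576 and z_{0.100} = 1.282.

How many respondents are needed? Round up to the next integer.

n = 31

n = (z_{α/2} + z_β)² · σ² / δ²
  = (2.576 + 1.282)² · 12² / 7.4²
  = 14.8842 · 144 / 54.76
  = 39.14
Finite-population correction (N = 140): 39.14 / (1 + (39.14 − 1)/140) = 30.76.
Round up → n = 31.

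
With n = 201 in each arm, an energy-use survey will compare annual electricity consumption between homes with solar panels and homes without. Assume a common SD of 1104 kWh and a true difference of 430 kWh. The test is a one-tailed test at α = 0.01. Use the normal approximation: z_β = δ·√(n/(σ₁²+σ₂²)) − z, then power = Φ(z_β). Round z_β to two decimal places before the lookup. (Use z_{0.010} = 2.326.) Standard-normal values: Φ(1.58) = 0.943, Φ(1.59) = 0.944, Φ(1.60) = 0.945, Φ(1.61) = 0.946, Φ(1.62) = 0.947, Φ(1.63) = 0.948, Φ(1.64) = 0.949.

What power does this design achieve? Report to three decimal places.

Power ≈ 0.943

z_β = δ·√(n/(σ₁²+σ₂²)) − z_α
    = 430 · √(201/2437632) − 2.326
    = 430 · 0.00908 − 2.326
    = 3.9047 − 2.326 = 1.5787 → 1.58
Power = Φ(1.58) = 0.943.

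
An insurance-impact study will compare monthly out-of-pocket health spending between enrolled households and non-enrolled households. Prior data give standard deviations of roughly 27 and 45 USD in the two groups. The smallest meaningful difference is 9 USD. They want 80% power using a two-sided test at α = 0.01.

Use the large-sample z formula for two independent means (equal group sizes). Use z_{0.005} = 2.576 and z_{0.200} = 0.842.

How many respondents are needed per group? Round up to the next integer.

n = (z_{α/2} + z_β)² · (σ₁² + σ₂²) / δ²
  = (2.576 + 0.842)² · (27² + 45² = 2754) / 9²
  = 11.6827 · 2754 / 81
  = 397.21
Round up → n = 398 per group.

n = 398 per group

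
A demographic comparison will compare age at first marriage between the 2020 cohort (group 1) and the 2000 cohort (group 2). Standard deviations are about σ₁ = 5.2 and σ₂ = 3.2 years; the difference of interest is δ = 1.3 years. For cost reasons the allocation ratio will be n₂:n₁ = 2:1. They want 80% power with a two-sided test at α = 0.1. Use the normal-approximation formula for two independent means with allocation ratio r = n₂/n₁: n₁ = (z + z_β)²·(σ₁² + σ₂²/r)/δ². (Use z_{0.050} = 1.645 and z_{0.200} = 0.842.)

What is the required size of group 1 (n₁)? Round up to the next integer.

n₁ = (z_{α/2} + z_β)² · (σ₁² + σ₂²/r) / δ²
   = (1.645 + 0.842)² · (5.2² + 3.2²/2) / 1.3²
   = 6.1852 · (27.04 + 5.12) / 1.69
   = 6.1852 · 32.16 / 1.69
   = 117.70
Round up → n₁ = 118; n₂ = r·n₁ = 2 × 118 = 236.

n₁ = 118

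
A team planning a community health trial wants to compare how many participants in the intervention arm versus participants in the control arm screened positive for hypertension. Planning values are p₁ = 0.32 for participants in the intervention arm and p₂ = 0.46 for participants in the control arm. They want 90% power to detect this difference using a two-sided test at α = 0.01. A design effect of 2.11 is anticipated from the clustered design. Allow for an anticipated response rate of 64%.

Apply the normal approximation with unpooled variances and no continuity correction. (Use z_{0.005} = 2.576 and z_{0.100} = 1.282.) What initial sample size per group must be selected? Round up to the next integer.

n = (z_{α/2} + z_β)² · [p₁(1−p₁) + p₂(1−p₂)] / (p₁ − p₂)²
  = (2.576 + 1.282)² · (0.32·0.68 + 0.46·0.54) / (-0.14)²
  = (3.858)² · (0.2176 + 0.2484) / 0.0196
  = 14.8842 · 0.4660 / 0.0196
  = 353.88
Design effect: 2.11 × 353.88 = 746.68.
Adjust for 64% response: 746.68 / 0.64 = 1166.69.
Round up → n = 1167 per group.

n = 1167 per group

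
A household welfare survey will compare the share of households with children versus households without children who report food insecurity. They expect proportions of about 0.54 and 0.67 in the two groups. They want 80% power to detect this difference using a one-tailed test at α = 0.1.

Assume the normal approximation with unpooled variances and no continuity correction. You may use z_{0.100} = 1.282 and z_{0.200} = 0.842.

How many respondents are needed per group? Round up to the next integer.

n = (z_α + z_β)² · [p₁(1−p₁) + p₂(1−p₂)] / (p₁ − p₂)²
  = (1.282 + 0.842)² · (0.54·0.46 + 0.67·0.33) / (-0.13)²
  = (2.124)² · (0.2484 + 0.2211) / 0.0169
  = 4.5114 · 0.4695 / 0.0169
  = 125.33
Round up → n = 126 per group.

n = 126 per group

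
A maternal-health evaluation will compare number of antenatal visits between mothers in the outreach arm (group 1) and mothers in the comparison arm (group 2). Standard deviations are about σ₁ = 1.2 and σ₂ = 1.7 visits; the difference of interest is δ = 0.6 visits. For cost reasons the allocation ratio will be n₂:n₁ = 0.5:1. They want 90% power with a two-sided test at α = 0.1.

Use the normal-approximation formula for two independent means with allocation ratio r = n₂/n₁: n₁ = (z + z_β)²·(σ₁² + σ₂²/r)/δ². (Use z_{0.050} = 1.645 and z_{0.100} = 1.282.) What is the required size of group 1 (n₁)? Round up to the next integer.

n₁ = 172

n₁ = (z_{α/2} + z_β)² · (σ₁² + σ₂²/r) / δ²
   = (1.645 + 1.282)² · (1.2² + 1.7²/0.5) / 0.6²
   = 8.5673 · (1.44 + 5.78) / 0.36
   = 8.5673 · 7.22 / 0.36
   = 171.82
Round up → n₁ = 172; n₂ = r·n₁ = 0.5 × 172 = 86.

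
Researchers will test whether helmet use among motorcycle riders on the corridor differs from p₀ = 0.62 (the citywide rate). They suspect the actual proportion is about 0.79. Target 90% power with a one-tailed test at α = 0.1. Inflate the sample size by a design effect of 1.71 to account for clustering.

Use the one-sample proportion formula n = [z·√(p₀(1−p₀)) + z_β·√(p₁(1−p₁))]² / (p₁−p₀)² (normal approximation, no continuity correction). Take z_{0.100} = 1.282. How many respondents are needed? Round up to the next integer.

n = [z_α·√(p₀q₀) + z_β·√(p₁q₁)]² / (p₁ − p₀)²
  = [1.282·√(0.62·0.38) + 1.282·√(0.79·0.21)]² / (0.17)²
  = [1.282·0.4854 + 1.282·0.4073]² / 0.0289
  = [1.1444]² / 0.0289
  = 45.32
Design effect: 1.71 × 45.32 = 77.50.
Round up → n = 78.

n = 78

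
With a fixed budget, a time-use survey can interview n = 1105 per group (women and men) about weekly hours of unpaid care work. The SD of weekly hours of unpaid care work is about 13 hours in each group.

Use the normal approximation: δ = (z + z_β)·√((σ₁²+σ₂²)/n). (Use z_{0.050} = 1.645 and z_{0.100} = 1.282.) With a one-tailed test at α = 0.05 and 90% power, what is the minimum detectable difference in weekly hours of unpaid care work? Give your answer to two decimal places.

Minimum detectable difference ≈ 1.62 hours

δ = (z_α + z_β) · √((σ₁²+σ₂²)/n)
  = (1.645 + 1.282) · √(338/1105)
  = 2.927 · √0.30588
  = 2.927 · 0.5531
  = 1.6188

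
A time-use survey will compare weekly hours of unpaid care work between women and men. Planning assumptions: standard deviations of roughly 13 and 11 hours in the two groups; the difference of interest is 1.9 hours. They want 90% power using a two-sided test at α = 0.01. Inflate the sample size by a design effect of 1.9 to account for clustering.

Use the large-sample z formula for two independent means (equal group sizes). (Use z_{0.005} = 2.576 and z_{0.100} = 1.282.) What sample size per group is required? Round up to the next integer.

n = 2272 per group

n = (z_{α/2} + z_β)² · (σ₁² + σ₂²) / δ²
  = (2.576 + 1.282)² · (13² + 11² = 290) / 1.9²
  = 14.8842 · 290 / 3.61
  = 1195.68
Design effect: 1.9 × 1195.68 = 2271.79.
Round up → n = 2272 per group.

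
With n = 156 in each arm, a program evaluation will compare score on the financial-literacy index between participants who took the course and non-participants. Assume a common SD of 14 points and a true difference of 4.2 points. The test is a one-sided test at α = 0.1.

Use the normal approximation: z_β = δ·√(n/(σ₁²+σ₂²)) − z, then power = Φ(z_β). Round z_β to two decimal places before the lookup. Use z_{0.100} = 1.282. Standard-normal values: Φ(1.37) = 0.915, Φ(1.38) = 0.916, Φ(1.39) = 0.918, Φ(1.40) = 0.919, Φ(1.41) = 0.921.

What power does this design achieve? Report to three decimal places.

z_β = δ·√(n/(σ₁²+σ₂²)) − z_α
    = 4.2 · √(156/392) − 1.282
    = 4.2 · 0.63084 − 1.282
    = 2.6495 − 1.282 = 1.3675 → 1.37
Power = Φ(1.37) = 0.915.

Power ≈ 0.915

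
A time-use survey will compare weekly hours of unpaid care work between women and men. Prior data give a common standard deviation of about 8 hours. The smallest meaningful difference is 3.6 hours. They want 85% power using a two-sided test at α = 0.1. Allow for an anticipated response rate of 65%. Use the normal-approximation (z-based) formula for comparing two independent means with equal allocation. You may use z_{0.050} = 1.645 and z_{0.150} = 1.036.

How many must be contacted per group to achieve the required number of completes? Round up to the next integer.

n = 110 per group

n = (z_{α/2} + z_β)² · (σ₁² + σ₂²) / δ²
  = (1.645 + 1.036)² · (2·8² = 128) / 3.6²
  = 7.1878 · 128 / 12.96
  = 70.99
Adjust for 65% response: 70.99 / 0.65 = 109.22.
Round up → n = 110 per group.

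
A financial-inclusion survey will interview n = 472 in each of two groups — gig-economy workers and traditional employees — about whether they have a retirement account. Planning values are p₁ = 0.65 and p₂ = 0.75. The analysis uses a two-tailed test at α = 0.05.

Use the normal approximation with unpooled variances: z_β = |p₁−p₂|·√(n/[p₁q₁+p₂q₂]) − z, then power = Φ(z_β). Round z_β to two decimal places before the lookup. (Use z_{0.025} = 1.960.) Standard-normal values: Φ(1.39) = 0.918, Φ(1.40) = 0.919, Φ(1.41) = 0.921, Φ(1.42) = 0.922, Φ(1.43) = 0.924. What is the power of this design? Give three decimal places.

Power ≈ 0.921

z_β = |p₁−p₂|·√(n/[p₁q₁+p₂q₂]) − z_{α/2}
    = 0.10 · √(472/0.4150) − 1.960
    = 0.10 · 33.7246 − 1.960
    = 3.3725 − 1.960 = 1.4125 → 1.41
Power = Φ(1.41) = 0.921.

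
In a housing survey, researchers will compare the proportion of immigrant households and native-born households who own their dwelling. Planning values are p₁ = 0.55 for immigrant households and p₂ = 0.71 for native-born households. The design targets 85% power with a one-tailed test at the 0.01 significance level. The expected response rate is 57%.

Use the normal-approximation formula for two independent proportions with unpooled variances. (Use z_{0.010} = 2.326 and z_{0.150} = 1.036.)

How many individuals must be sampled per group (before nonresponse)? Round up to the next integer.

n = 352 per group

n = (z_α + z_β)² · [p₁(1−p₁) + p₂(1−p₂)] / (p₁ − p₂)²
  = (2.326 + 1.036)² · (0.55·0.45 + 0.71·0.29) / (-0.16)²
  = (3.362)² · (0.2475 + 0.2059) / 0.0256
  = 11.3030 · 0.4534 / 0.0256
  = 200.19
Adjust for 57% response: 200.19 / 0.57 = 351.21.
Round up → n = 352 per group.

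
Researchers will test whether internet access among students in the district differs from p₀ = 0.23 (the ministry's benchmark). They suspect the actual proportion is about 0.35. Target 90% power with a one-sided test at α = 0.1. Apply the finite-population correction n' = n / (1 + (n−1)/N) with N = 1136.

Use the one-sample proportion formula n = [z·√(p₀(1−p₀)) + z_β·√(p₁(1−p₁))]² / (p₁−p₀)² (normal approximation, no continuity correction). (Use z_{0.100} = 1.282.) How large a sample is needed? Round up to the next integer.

n = 86

n = [z_α·√(p₀q₀) + z_β·√(p₁q₁)]² / (p₁ − p₀)²
  = [1.282·√(0.23·0.77) + 1.282·√(0.35·0.65)]² / (0.12)²
  = [1.282·0.4208 + 1.282·0.4770]² / 0.0144
  = [1.1510]² / 0.0144
  = 92.00
Finite-population correction (N = 1136): 92.00 / (1 + (92.00 − 1)/1136) = 85.17.
Round up → n = 86.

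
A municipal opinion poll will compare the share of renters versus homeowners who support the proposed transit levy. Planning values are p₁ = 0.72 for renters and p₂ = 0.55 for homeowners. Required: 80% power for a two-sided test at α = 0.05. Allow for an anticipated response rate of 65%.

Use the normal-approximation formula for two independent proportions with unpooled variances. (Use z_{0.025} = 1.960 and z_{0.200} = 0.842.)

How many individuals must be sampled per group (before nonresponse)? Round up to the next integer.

n = 188 per group

n = (z_{α/2} + z_β)² · [p₁(1−p₁) + p₂(1−p₂)] / (p₁ − p₂)²
  = (1.960 + 0.842)² · (0.72·0.28 + 0.55·0.45) / (0.17)²
  = (2.802)² · (0.2016 + 0.2475) / 0.0289
  = 7.8512 · 0.4491 / 0.0289
  = 122.01
Adjust for 65% response: 122.01 / 0.65 = 187.70.
Round up → n = 188 per group.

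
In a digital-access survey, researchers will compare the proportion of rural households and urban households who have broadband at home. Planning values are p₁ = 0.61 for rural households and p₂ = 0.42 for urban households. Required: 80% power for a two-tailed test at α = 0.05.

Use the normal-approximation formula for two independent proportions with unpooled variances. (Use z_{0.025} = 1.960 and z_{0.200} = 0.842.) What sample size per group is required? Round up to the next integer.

n = (z_{α/2} + z_β)² · [p₁(1−p₁) + p₂(1−p₂)] / (p₁ − p₂)²
  = (1.960 + 0.842)² · (0.61·0.39 + 0.42·0.58) / (0.19)²
  = (2.802)² · (0.2379 + 0.2436) / 0.0361
  = 7.8512 · 0.4815 / 0.0361
  = 104.72
Round up → n = 105 per group.

n = 105 per group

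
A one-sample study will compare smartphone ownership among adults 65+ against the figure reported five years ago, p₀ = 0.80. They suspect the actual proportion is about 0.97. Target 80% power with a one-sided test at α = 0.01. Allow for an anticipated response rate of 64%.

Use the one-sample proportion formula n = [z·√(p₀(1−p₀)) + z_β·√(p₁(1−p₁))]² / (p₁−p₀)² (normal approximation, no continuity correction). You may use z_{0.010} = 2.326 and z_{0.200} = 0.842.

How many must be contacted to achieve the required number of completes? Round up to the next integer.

n = 63

n = [z_α·√(p₀q₀) + z_β·√(p₁q₁)]² / (p₁ − p₀)²
  = [2.326·√(0.80·0.20) + 0.842·√(0.97·0.03)]² / (0.17)²
  = [2.326·0.4000 + 0.842·0.1706]² / 0.0289
  = [1.0740]² / 0.0289
  = 39.92
Adjust for 64% response: 39.92 / 0.64 = 62.37.
Round up → n = 63.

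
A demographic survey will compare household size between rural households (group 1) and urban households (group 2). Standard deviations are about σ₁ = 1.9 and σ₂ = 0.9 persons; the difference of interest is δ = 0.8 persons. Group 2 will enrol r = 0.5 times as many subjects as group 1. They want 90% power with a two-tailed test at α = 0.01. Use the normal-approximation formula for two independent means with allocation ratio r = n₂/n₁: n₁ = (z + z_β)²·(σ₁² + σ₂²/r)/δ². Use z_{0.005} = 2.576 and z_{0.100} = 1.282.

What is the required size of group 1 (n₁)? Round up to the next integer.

n₁ = 122

n₁ = (z_{α/2} + z_β)² · (σ₁² + σ₂²/r) / δ²
   = (2.576 + 1.282)² · (1.9² + 0.9²/0.5) / 0.8²
   = 14.8842 · (3.61 + 1.62) / 0.64
   = 14.8842 · 5.23 / 0.64
   = 121.63
Round up → n₁ = 122; n₂ = r·n₁ = 0.5 × 122 = 61.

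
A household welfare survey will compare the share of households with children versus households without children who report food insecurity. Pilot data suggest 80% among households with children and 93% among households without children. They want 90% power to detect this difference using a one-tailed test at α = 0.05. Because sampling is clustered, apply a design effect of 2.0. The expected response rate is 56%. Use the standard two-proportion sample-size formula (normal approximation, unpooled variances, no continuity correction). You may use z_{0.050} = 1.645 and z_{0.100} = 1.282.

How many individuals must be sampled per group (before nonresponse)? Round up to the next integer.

n = (z_α + z_β)² · [p₁(1−p₁) + p₂(1−p₂)] / (p₁ − p₂)²
  = (1.645 + 1.282)² · (0.80·0.20 + 0.93·0.07) / (-0.13)²
  = (2.927)² · (0.1600 + 0.0651) / 0.0169
  = 8.5673 · 0.2251 / 0.0169
  = 114.11
Design effect: 2.0 × 114.11 = 228.23.
Adjust for 56% response: 228.23 / 0.56 = 407.55.
Round up → n = 408 per group.

n = 408 per group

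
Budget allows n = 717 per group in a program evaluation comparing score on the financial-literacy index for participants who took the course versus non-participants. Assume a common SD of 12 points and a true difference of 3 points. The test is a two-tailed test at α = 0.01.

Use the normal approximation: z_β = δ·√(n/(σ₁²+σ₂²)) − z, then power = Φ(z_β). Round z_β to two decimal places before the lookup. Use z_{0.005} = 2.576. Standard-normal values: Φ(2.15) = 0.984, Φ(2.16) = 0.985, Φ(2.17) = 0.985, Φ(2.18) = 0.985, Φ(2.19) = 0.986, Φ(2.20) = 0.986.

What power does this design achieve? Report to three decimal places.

Power ≈ 0.985

z_β = δ·√(n/(σ₁²+σ₂²)) − z_{α/2}
    = 3 · √(717/288) − 2.576
    = 3 · 1.57784 − 2.576
    = 4.7335 − 2.576 = 2.1575 → 2.16
Power = Φ(2.16) = 0.985.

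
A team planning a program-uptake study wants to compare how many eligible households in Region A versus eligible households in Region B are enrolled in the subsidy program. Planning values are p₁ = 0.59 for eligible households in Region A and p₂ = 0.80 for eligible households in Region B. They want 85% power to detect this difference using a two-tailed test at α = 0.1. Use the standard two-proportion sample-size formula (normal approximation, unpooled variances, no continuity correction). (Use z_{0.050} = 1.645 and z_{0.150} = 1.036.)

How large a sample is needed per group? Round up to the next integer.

n = 66 per group

n = (z_{α/2} + z_β)² · [p₁(1−p₁) + p₂(1−p₂)] / (p₁ − p₂)²
  = (1.645 + 1.036)² · (0.59·0.41 + 0.80·0.20) / (-0.21)²
  = (2.681)² · (0.2419 + 0.1600) / 0.0441
  = 7.1878 · 0.4019 / 0.0441
  = 65.50
Round up → n = 66 per group.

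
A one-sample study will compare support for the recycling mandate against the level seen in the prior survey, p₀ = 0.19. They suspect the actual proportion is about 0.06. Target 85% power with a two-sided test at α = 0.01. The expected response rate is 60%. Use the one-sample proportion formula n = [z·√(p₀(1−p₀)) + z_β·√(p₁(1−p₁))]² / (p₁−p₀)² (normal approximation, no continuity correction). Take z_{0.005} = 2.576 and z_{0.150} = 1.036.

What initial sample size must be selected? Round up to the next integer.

n = 156

n = [z_{α/2}·√(p₀q₀) + z_β·√(p₁q₁)]² / (p₁ − p₀)²
  = [2.576·√(0.19·0.81) + 1.036·√(0.06·0.94)]² / (-0.13)²
  = [2.576·0.3923 + 1.036·0.2375]² / 0.0169
  = [1.2566]² / 0.0169
  = 93.44
Adjust for 60% response: 93.44 / 0.60 = 155.73.
Round up → n = 156.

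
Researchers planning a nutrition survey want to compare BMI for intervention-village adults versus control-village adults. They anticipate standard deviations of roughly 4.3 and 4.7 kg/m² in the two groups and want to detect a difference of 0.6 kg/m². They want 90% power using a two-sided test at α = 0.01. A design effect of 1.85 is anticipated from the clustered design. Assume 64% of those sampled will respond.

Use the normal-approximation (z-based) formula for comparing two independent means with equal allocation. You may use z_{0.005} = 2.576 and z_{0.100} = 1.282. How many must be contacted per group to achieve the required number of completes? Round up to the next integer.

n = (z_{α/2} + z_β)² · (σ₁² + σ₂²) / δ²
  = (2.576 + 1.282)² · (4.3² + 4.7² = 40.58) / 0.6²
  = 14.8842 · 40.58 / 0.36
  = 1677.78
Design effect: 1.85 × 1677.78 = 3103.89.
Adjust for 64% response: 3103.89 / 0.64 = 4849.82.
Round up → n = 4850 per group.

n = 4850 per group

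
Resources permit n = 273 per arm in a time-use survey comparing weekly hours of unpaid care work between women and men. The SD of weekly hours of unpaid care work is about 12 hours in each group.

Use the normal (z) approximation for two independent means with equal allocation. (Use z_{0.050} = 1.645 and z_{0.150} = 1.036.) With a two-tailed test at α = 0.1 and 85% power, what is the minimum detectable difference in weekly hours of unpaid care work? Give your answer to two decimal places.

Minimum detectable difference ≈ 2.75 hours

δ = (z_{α/2} + z_β) · √((σ₁²+σ₂²)/n)
  = (1.645 + 1.036) · √(288/273)
  = 2.681 · √1.0549
  = 2.681 · 1.0271
  = 2.7537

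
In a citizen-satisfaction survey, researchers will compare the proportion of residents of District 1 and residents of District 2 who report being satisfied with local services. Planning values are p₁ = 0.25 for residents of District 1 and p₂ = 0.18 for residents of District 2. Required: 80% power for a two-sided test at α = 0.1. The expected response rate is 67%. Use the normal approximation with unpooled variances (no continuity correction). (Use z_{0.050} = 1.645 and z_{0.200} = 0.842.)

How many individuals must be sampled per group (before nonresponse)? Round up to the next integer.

n = (z_{α/2} + z_β)² · [p₁(1−p₁) + p₂(1−p₂)] / (p₁ − p₂)²
  = (1.645 + 0.842)² · (0.25·0.75 + 0.18·0.82) / (0.07)²
  = (2.487)² · (0.1875 + 0.1476) / 0.0049
  = 6.1852 · 0.3351 / 0.0049
  = 422.99
Adjust for 67% response: 422.99 / 0.67 = 631.33.
Round up → n = 632 per group.

n = 632 per group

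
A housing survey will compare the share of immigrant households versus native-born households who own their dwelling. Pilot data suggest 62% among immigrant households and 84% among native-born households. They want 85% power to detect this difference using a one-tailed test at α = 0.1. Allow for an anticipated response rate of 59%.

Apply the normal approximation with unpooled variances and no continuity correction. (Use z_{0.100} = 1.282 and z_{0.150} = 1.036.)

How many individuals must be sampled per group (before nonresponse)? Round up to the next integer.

n = (z_α + z_β)² · [p₁(1−p₁) + p₂(1−p₂)] / (p₁ − p₂)²
  = (1.282 + 1.036)² · (0.62·0.38 + 0.84·0.16) / (-0.22)²
  = (2.318)² · (0.2356 + 0.1344) / 0.0484
  = 5.3731 · 0.3700 / 0.0484
  = 41.08
Adjust for 59% response: 41.08 / 0.59 = 69.62.
Round up → n = 70 per group.

n = 70 per group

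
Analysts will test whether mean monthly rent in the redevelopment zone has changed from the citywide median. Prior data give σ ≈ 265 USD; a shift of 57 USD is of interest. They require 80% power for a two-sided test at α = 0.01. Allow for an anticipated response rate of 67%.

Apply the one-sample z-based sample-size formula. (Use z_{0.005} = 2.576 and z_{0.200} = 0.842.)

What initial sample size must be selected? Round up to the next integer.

n = 377

n = (z_{α/2} + z_β)² · σ² / δ²
  = (2.576 + 0.842)² · 265² / 57²
  = 11.6827 · 70225 / 3249
  = 252.51
Adjust for 67% response: 252.51 / 0.67 = 376.89.
Round up → n = 377.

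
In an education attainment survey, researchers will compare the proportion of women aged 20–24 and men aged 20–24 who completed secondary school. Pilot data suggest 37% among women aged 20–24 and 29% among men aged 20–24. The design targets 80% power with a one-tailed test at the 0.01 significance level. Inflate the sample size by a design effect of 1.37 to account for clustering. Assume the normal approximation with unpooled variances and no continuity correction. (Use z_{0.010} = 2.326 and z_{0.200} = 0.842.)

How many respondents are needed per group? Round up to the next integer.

n = (z_α + z_β)² · [p₁(1−p₁) + p₂(1−p₂)] / (p₁ − p₂)²
  = (2.326 + 0.842)² · (0.37·0.63 + 0.29·0.71) / (0.08)²
  = (3.168)² · (0.2331 + 0.2059) / 0.0064
  = 10.0362 · 0.4390 / 0.0064
  = 688.42
Design effect: 1.37 × 688.42 = 943.14.
Round up → n = 944 per group.

n = 944 per group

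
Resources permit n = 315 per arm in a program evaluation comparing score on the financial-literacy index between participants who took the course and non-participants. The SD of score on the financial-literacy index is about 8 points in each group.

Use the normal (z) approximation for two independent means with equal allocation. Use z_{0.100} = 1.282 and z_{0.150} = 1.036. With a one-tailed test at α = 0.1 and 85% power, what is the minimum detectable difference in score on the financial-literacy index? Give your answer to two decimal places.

Minimum detectable difference ≈ 1.48 points

δ = (z_α + z_β) · √((σ₁²+σ₂²)/n)
  = (1.282 + 1.036) · √(128/315)
  = 2.318 · √0.40635
  = 2.318 · 0.6375
  = 1.4776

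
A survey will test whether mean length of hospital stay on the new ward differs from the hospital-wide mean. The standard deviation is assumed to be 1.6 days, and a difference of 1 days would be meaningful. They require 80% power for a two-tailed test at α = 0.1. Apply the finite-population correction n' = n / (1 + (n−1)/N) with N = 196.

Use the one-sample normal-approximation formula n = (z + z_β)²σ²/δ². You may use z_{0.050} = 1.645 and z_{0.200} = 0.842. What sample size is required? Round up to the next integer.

n = 15

n = (z_{α/2} + z_β)² · σ² / δ²
  = (1.645 + 0.842)² · 1.6² / 1²
  = 6.1852 · 2.56 / 1
  = 15.83
Finite-population correction (N = 196): 15.83 / (1 + (15.83 − 1)/196) = 14.72.
Round up → n = 15.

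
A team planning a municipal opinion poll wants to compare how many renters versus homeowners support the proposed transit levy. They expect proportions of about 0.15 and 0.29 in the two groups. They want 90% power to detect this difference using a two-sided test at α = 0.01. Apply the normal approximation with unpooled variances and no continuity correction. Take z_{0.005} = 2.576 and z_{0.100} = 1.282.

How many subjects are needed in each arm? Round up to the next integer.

n = 254 per group

n = (z_{α/2} + z_β)² · [p₁(1−p₁) + p₂(1−p₂)] / (p₁ − p₂)²
  = (2.576 + 1.282)² · (0.15·0.85 + 0.29·0.71) / (-0.14)²
  = (3.858)² · (0.1275 + 0.2059) / 0.0196
  = 14.8842 · 0.3334 / 0.0196
  = 253.18
Round up → n = 254 per group.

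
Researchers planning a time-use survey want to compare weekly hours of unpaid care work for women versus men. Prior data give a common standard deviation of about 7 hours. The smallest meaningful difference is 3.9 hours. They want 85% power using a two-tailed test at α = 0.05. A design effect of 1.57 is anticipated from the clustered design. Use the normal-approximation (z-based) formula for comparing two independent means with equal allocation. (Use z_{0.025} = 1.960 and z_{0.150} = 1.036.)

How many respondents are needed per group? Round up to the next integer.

n = 91 per group

n = (z_{α/2} + z_β)² · (σ₁² + σ₂²) / δ²
  = (1.960 + 1.036)² · (2·7² = 98) / 3.9²
  = 8.9760 · 98 / 15.21
  = 57.83
Design effect: 1.57 × 57.83 = 90.80.
Round up → n = 91 per group.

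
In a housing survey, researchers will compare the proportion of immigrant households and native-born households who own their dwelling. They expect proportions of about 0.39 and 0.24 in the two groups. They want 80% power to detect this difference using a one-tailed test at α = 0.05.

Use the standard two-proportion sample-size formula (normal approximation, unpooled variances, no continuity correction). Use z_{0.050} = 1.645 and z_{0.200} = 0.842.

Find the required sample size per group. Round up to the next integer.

n = (z_α + z_β)² · [p₁(1−p₁) + p₂(1−p₂)] / (p₁ − p₂)²
  = (1.645 + 0.842)² · (0.39·0.61 + 0.24·0.76) / (0.15)²
  = (2.487)² · (0.2379 + 0.1824) / 0.0225
  = 6.1852 · 0.4203 / 0.0225
  = 115.54
Round up → n = 116 per group.

n = 116 per group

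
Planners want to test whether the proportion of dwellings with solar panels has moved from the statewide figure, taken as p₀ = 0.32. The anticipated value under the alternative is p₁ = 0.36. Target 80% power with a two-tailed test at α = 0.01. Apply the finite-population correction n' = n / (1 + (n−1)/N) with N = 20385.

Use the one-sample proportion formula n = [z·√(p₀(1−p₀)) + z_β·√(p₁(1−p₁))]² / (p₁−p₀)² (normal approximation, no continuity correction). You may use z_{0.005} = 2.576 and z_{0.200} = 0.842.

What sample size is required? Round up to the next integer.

n = [z_{α/2}·√(p₀q₀) + z_β·√(p₁q₁)]² / (p₁ − p₀)²
  = [2.576·√(0.32·0.68) + 0.842·√(0.36·0.64)]² / (0.04)²
  = [2.576·0.4665 + 0.842·0.4800]² / 0.0016
  = [1.6058]² / 0.0016
  = 1611.63
Finite-population correction (N = 20385): 1611.63 / (1 + (1611.63 − 1)/20385) = 1493.62.
Round up → n = 1494.

n = 1494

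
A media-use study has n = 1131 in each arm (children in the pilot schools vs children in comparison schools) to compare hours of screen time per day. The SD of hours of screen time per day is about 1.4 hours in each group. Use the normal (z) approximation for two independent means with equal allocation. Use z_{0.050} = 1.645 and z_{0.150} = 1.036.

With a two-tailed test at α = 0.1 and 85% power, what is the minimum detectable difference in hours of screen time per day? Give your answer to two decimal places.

Minimum detectable difference ≈ 0.16 hours

δ = (z_{α/2} + z_β) · √((σ₁²+σ₂²)/n)
  = (1.645 + 1.036) · √(3.92/1131)
  = 2.681 · √0.00347
  = 2.681 · 0.0589
  = 0.1578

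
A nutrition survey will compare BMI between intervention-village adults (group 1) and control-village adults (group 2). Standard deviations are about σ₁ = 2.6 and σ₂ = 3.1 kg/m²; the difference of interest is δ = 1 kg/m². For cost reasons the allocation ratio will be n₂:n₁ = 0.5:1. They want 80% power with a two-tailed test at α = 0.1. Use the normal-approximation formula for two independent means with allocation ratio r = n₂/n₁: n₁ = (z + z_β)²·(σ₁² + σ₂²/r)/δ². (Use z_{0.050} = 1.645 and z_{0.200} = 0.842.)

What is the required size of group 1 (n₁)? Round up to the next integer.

n₁ = 161

n₁ = (z_{α/2} + z_β)² · (σ₁² + σ₂²/r) / δ²
   = (1.645 + 0.842)² · (2.6² + 3.1²/0.5) / 1²
   = 6.1852 · (6.76 + 19.22) / 1
   = 6.1852 · 25.98 / 1
   = 160.69
Round up → n₁ = 161; n₂ = r·n₁ = 0.5 × 161 = 81.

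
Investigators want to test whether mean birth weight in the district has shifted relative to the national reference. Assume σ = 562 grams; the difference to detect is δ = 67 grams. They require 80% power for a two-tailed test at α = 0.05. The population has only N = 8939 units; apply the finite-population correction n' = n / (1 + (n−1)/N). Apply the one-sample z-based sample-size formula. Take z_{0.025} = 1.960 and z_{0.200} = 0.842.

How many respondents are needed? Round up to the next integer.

n = 521

n = (z_{α/2} + z_β)² · σ² / δ²
  = (1.960 + 0.842)² · 562² / 67²
  = 7.8512 · 315844 / 4489
  = 552.41
Finite-population correction (N = 8939): 552.41 / (1 + (552.41 − 1)/8939) = 520.31.
Round up → n = 521.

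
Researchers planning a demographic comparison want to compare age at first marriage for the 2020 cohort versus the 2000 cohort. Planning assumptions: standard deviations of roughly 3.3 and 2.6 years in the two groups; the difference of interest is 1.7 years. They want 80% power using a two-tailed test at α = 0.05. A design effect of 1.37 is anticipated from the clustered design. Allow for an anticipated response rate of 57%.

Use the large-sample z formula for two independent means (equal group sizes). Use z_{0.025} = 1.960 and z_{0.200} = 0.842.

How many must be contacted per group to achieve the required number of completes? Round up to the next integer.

n = (z_{α/2} + z_β)² · (σ₁² + σ₂²) / δ²
  = (1.960 + 0.842)² · (3.3² + 2.6² = 17.65) / 1.7²
  = 7.8512 · 17.65 / 2.89
  = 47.95
Design effect: 1.37 × 47.95 = 65.69.
Adjust for 57% response: 65.69 / 0.57 = 115.25.
Round up → n = 116 per group.

n = 116 per group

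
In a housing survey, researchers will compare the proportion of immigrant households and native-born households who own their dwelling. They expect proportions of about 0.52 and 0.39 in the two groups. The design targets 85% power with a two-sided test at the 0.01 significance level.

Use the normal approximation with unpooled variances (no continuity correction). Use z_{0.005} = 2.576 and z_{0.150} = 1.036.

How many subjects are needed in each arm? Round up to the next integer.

n = (z_{α/2} + z_β)² · [p₁(1−p₁) + p₂(1−p₂)] / (p₁ − p₂)²
  = (2.576 + 1.036)² · (0.52·0.48 + 0.39·0.61) / (0.13)²
  = (3.612)² · (0.2496 + 0.2379) / 0.0169
  = 13.0465 · 0.4875 / 0.0169
  = 376.34
Round up → n = 377 per group.

n = 377 per group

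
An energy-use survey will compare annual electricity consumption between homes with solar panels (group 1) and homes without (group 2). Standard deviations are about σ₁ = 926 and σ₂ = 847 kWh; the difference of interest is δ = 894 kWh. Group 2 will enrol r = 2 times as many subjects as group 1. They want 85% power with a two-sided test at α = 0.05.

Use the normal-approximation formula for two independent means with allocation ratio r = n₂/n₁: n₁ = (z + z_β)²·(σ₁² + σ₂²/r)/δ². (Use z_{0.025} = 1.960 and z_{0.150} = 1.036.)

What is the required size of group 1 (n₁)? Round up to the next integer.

n₁ = (z_{α/2} + z_β)² · (σ₁² + σ₂²/r) / δ²
   = (1.960 + 1.036)² · (926² + 847²/2) / 894²
   = 8.9760 · (857476 + 358704.5) / 799236
   = 8.9760 · 1216180.5 / 799236
   = 13.66
Round up → n₁ = 14; n₂ = r·n₁ = 2 × 14 = 28.

n₁ = 14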